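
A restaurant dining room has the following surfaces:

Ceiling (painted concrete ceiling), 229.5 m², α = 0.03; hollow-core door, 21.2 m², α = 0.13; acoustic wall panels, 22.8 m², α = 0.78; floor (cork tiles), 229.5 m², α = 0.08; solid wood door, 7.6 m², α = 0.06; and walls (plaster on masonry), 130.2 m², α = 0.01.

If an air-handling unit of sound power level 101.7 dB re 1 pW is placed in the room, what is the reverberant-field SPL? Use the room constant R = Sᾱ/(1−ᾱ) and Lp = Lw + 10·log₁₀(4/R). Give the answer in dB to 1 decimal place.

90.6 dB

A = 47.543 sabins; S = 640.8 m².
ᾱ = 47.543/640.8 = 0.0742; R = Sᾱ/(1−ᾱ) = 47.543/(1−0.0742) = 51.353 m².
Lp = Lw + 10 log₁₀(4/R) = 101.7 -11.09 = 90.6 dB.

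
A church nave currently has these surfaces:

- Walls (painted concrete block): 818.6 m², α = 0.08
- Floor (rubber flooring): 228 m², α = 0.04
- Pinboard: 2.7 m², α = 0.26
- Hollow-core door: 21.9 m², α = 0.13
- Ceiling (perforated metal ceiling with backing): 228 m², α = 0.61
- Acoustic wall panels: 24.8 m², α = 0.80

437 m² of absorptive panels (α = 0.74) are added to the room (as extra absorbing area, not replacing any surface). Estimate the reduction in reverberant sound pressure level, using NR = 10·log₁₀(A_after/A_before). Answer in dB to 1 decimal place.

3.7 dB

A_before = Σ Sᵢαᵢ = 818.6*0.08 + 228*0.04 + 2.7*0.26 + 21.9*0.13 + 228*0.61 + 24.8*0.80 = 237.077 sabins.
Added absorption = 437 × 0.74 = 323.380 sabins.
New total A_after = 560.457 sabins.
Reduction = 10 log₁₀(A_after/A_before) = 10 log₁₀(2.3640) = 3.7 dB.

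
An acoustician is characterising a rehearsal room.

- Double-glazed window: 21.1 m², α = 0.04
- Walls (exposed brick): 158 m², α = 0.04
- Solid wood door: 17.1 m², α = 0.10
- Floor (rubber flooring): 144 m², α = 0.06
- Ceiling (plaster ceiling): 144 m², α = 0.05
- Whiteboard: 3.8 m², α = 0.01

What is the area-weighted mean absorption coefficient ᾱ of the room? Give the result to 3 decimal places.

Total surface area S = 488.0 m².
Weighted sum Σ Sα = 24.752.
ᾱ = 24.752 / 488.0 = 0.051.

0.051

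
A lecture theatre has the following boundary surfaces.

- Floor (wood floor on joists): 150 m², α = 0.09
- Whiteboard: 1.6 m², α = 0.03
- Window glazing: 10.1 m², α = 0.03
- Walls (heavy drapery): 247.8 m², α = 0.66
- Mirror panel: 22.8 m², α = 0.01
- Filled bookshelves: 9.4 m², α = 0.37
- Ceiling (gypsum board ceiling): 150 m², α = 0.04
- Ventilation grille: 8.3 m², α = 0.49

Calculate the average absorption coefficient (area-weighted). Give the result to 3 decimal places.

0.319

S = Σ Sᵢ = 150 + 1.6 + 10.1 + 247.8 + 22.8 + 9.4 + 150 + 8.3 = 600.0 m².
A = 150*0.09 + 1.6*0.03 + 10.1*0.03 + 247.8*0.66 + 22.8*0.01 + 9.4*0.37 + 150*0.04 + 8.3*0.49 = 191.172 sabins.
ᾱ = 191.172 / 600.0 = 0.319.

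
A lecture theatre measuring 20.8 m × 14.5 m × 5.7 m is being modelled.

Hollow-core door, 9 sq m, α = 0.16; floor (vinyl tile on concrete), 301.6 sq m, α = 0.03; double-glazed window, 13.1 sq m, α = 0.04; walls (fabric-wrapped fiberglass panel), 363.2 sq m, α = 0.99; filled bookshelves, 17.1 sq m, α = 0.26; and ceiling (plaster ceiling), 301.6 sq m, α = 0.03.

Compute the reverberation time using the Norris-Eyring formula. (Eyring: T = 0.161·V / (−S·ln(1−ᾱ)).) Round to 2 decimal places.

0.57 s

Total surface area S = 9 + 301.6 + 13.1 + 363.2 + 17.1 + 301.6 = 1005.6 sq m.
Σ(Sᵢαᵢ) = 9·0.16 + 301.6·0.03 + 13.1·0.04 + 363.2·0.99 + 17.1·0.26 + 301.6·0.03 = 384.074.
Mean coefficient ᾱ = A/S = 0.3819.
−S·ln(1−ᾱ) = −1005.6 × ln(1 − 0.3819) = 483.799.
V = 20.8 × 14.5 × 5.7 = 1719.12 m³.
T = 0.161·V/[−S·ln(1−ᾱ)] = 0.161·1719.12/483.799 = 0.57 s.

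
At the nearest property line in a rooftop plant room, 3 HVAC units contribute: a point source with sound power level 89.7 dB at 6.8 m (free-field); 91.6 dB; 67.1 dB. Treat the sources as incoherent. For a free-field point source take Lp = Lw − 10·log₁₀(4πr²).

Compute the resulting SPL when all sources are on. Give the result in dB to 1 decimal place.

Source at 6.8 m: Lp = 89.7 − 10·log₁₀(4π·6.8²) = 89.7 − 10·log₁₀(581.069) = 62.1 dB.
Σ 10^(Lᵢ/10) = 1.452e+09.
Back to dB: 10·log₁₀ Σ = 91.6 dB.

91.6 dB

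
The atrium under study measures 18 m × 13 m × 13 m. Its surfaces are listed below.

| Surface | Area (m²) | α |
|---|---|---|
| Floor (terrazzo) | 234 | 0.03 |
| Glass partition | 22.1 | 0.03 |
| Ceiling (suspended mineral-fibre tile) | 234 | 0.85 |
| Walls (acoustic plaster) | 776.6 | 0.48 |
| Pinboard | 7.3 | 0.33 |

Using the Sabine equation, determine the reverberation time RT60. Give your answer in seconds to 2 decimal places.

Summing Sᵢαᵢ: 7.020 + 0.663 + 198.900 + 372.768 + 2.409 → A = 581.760 sabins.
V = 18·13·13 = 3042 m³.
Sabine: RT60 = 0.161 × 3042 / 581.760 = 0.84 s.

0.84 seconds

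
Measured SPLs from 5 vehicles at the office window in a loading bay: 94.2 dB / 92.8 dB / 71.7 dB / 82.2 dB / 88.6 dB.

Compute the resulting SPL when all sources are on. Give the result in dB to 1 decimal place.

97.4 dB

Converting to relative power and adding: 10^(94.2/10) + 10^(92.8/10) + 10^(71.7/10) + 10^(82.2/10) + 10^(88.6/10) = 5.441e+09.
Back to dB: 10·log₁₀ Σ = 97.4 dB.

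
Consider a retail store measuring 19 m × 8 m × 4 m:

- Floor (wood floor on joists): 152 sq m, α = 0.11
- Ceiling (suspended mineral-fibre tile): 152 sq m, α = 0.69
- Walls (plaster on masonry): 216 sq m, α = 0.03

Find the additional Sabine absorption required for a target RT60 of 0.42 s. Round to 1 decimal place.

105.0 sabins

Equivalent absorption area: A₁ = 152·0.11 + 152·0.69 + 216·0.03 = 128.080 sq m.
For T = 0.42 s, need A₂ = 0.161·V/T = 0.161·608/0.42 = 233.067 sabins.
Shortfall: 233.067 − 128.080 = 105.0 sabins.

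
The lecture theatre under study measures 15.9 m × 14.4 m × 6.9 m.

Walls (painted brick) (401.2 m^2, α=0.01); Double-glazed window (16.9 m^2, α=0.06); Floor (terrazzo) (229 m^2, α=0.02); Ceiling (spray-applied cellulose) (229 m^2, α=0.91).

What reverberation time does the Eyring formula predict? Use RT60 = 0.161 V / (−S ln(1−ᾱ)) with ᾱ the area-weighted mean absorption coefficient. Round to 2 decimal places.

Total surface area S = 401.2 + 16.9 + 229 + 229 = 876.1 m^2.
Absorption A = 401.2×0.01 + 16.9×0.06 + 229×0.02 + 229×0.91 = 217.996 sabins.
ᾱ = 217.996 / 876.1 = 0.2488.
−S·ln(1−ᾱ) = −876.1 × ln(1 − 0.2488) = 250.638.
V = 15.9 × 14.4 × 6.9 = 1579.824 m³.
RT60 = 0.161 × 1579.824 / 250.638 = 1.01 s.

1.01 s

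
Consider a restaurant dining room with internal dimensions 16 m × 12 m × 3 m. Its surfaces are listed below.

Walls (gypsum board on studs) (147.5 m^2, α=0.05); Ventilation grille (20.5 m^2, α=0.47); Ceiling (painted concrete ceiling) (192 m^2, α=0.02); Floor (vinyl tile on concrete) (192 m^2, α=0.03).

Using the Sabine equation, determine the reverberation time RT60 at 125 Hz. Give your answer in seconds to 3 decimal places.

3.485 s

Equivalent absorption area: A = 147.5·0.05 + 20.5·0.47 + 192·0.02 + 192·0.03 = 26.610 m^2.
Room volume: 576 m³.
RT60 = 0.161 · V / A = 0.161 × 576 / 26.610 = 3.485 s.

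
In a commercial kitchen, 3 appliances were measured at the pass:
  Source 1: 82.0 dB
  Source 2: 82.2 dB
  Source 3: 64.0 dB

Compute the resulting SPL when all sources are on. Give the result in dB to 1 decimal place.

Sum in the linear (power) domain: Σ 10^(Lᵢ/10) = 10^(82.0/10) + 10^(82.2/10) + 10^(64.0/10) = 3.27e+08.
Back to dB: 10·log₁₀ Σ = 85.1 dB.

85.1 dB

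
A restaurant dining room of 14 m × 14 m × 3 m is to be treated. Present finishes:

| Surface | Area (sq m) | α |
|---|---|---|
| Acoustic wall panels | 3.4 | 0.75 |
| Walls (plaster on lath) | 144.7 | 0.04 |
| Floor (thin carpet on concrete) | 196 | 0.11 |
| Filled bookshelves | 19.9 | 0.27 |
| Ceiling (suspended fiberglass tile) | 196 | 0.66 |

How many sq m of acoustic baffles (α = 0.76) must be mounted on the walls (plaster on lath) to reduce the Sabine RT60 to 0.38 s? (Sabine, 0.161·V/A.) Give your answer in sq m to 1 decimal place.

117.4

Summing Sᵢαᵢ: 2.550 + 5.788 + 21.560 + 5.373 + 129.360 → A₁ = 164.631 sabins.
V = 588 m³. Target absorption A₂ = 0.161 × 588 / 0.38 = 249.126 sabins.
Absorption to add: 249.126 − 164.631 = 84.495 sabins.
Net gain per sq m: Δα = 0.76 − 0.04 = 0.72.
Panel area = 84.495 / 0.72 = 117.4 sq m.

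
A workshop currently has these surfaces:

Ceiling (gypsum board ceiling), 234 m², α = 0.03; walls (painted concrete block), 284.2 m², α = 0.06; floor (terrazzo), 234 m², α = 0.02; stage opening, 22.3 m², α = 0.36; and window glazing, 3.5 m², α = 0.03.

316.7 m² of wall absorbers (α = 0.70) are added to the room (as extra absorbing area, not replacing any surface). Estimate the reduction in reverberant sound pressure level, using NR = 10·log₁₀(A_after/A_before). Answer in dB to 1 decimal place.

Equivalent absorption area: A_before = 234×0.03 + 284.2×0.06 + 234×0.02 + 22.3×0.36 + 3.5×0.03 = 36.885 m².
Added absorption = 316.7 × 0.70 = 221.690 sabins.
New total A_after = 258.575 sabins.
Reduction = 10 log₁₀(A_after/A_before) = 10 log₁₀(7.0103) = 8.5 dB.

8.5 dB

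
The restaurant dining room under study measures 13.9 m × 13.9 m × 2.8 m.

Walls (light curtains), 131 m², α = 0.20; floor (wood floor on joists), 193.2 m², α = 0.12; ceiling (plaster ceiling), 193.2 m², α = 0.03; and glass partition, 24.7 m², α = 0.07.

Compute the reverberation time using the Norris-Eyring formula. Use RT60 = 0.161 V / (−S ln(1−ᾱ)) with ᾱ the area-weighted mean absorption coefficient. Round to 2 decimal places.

S = Σ Sᵢ = 542.1 m².
Absorption A = 131×0.20 + 193.2×0.12 + 193.2×0.03 + 24.7×0.07 = 56.909 sabins.
Mean coefficient ᾱ = A/S = 0.1050.
−S·ln(1−ᾱ) = −542.1 × ln(1 − 0.1050) = 60.136.
V = 13.9 × 13.9 × 2.8 = 540.988 m³.
RT60 = 0.161 × 540.988 / 60.136 = 1.45 s.

1.45 seconds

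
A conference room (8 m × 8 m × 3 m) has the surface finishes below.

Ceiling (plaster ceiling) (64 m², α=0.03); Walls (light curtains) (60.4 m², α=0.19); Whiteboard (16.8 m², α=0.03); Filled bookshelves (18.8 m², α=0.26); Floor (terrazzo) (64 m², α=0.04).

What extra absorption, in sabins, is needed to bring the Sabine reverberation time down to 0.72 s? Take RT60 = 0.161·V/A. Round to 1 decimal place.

A₁ = Σ Sᵢαᵢ = 64*0.03 + 60.4*0.19 + 16.8*0.03 + 18.8*0.26 + 64*0.04 = 21.348 sabins.
Target A₂ = 0.161·192/0.72 = 42.933 sabins (V = 192 m³).
Additional absorption ΔA = 42.933 − 21.348 = 21.6 sabins.

21.6 sabins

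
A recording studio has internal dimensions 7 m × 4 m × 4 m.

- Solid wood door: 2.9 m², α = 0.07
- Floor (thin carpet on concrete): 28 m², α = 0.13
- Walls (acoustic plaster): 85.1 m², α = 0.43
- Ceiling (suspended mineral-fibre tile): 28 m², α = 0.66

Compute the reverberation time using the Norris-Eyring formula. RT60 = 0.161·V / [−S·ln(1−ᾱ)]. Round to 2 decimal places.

S = Σ Sᵢ = 144.0 m².
Absorption A = 2.9×0.07 + 28×0.13 + 85.1×0.43 + 28×0.66 = 58.916 sabins.
ᾱ = 58.916 / 144.0 = 0.4091.
Eyring denominator: −S ln(1−ᾱ) = 75.760.
V = 7 × 4 × 4 = 112 m³.
T = 0.161·V/[−S·ln(1−ᾱ)] = 0.161·112/75.760 = 0.24 s.

0.24 s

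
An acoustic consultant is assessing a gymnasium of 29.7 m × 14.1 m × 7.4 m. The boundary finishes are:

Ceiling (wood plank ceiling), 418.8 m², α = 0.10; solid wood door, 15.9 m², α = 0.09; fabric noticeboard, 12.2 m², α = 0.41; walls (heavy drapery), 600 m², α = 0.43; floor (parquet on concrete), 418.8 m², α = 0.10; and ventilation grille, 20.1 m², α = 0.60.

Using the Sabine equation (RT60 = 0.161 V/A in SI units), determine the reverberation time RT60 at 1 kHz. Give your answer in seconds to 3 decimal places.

1.385 seconds

Total absorption A = 418.8·0.10 + 15.9·0.09 + 12.2·0.41 + 600·0.43 + 418.8·0.10 + 20.1·0.60
  = 41.880 + 1.431 + 5.002 + 258.000 + 41.880 + 12.060 = 360.253 m² sabins.
Room volume: 3098.898 m³.
RT60 = 0.161 · V / A = 0.161 × 3098.898 / 360.253 = 1.385 s.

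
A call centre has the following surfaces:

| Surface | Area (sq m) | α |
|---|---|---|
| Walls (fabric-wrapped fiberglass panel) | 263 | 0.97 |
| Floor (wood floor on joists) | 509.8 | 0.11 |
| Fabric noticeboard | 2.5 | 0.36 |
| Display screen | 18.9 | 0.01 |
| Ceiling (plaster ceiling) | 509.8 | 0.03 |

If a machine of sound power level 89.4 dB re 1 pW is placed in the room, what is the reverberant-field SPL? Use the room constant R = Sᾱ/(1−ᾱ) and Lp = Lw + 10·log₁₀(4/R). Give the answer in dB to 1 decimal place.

Σ(Sᵢαᵢ) = 263×0.97 + 509.8×0.11 + 2.5×0.36 + 18.9×0.01 + 509.8×0.03 = 327.571; total area S = 1304.0 sq m.
ᾱ = 0.2512, so room constant R = A/(1−ᾱ) = 437.461 sq m.
Lp = Lw + 10 log₁₀(4/R) = 89.4 -20.39 = 69.0 dB.

69.0 dB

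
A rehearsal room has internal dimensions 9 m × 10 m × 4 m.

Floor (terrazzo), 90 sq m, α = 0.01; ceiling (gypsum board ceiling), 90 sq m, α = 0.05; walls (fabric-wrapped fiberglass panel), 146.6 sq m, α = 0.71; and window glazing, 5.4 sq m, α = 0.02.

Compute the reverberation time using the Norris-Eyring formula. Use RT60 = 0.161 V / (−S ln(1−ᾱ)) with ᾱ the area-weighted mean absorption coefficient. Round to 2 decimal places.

0.44 s

S = Σ Sᵢ = 332.0 sq m.
Σ(Sᵢαᵢ) = 90·0.01 + 90·0.05 + 146.6·0.71 + 5.4·0.02 = 109.594.
Mean coefficient ᾱ = A/S = 0.3301.
Eyring denominator: −S ln(1−ᾱ) = 133.008.
V = 9 × 10 × 4 = 360 m³.
RT60 = 0.161 × 360 / 133.008 = 0.44 s.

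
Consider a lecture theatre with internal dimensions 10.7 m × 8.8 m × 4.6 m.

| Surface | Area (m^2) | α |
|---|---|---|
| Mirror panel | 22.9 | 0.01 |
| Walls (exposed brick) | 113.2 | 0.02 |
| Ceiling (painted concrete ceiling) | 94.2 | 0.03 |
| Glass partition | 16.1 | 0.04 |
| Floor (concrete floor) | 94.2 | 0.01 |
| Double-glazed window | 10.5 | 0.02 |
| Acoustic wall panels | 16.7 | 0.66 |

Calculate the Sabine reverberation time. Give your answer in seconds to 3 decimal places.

A = Σ Sᵢαᵢ = 22.9*0.01 + 113.2*0.02 + 94.2*0.03 + 16.1*0.04 + 94.2*0.01 + 10.5*0.02 + 16.7*0.66 = 18.137 sabins.
V = 10.7·8.8·4.6 = 433.136 m³.
T = 0.161 V/A = 0.161·433.136/18.137 = 3.845 s.

3.845 seconds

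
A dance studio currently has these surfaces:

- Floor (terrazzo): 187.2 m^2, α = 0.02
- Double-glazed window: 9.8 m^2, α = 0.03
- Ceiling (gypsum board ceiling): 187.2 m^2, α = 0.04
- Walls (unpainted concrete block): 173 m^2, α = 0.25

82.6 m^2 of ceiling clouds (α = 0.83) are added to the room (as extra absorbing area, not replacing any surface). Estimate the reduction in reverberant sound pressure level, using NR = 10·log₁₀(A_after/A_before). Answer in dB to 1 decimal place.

Summing Sᵢαᵢ: 3.744 + 0.294 + 7.488 + 43.250 → A_before = 54.776 sabins.
Treatment contributes 82.6·0.83 = 68.558 sabins.
New total A_after = 123.334 sabins.
Reduction = 10 log₁₀(A_after/A_before) = 10 log₁₀(2.2516) = 3.5 dB.

3.5 dB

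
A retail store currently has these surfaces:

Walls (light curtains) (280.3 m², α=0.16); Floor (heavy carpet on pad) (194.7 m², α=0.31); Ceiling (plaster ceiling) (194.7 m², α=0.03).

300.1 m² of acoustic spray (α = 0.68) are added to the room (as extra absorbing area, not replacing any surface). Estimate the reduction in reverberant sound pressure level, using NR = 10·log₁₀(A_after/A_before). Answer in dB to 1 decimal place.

4.5 dB

Summing Sᵢαᵢ: 44.848 + 60.357 + 5.841 → A_before = 111.046 sabins.
Treatment contributes 300.1·0.68 = 204.068 sabins.
New total A_after = 315.114 sabins.
NR = 10·log₁₀(315.114/111.046) = 4.5 dB.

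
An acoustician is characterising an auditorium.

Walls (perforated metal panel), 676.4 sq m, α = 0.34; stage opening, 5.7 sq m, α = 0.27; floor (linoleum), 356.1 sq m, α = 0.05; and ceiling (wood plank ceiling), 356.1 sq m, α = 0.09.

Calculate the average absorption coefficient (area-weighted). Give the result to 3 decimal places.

0.202

Total surface area S = 1394.3 sq m.
Weighted sum Σ Sα = 281.369.
ᾱ = A/S = 0.202.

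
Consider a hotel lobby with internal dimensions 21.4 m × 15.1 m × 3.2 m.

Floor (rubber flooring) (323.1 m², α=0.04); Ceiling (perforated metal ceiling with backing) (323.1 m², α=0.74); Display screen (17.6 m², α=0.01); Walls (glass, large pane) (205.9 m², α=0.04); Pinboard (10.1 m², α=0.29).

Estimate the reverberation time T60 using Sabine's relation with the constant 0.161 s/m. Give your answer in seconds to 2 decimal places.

0.63 seconds

Total absorption A = 323.1·0.04 + 323.1·0.74 + 17.6·0.01 + 205.9·0.04 + 10.1·0.29
  = 12.924 + 239.094 + 0.176 + 8.236 + 2.929 = 263.359 m² sabins.
Volume V = 21.4 × 15.1 × 3.2 = 1034.048 m³.
RT60 = 0.161 · V / A = 0.161 × 1034.048 / 263.359 = 0.63 s.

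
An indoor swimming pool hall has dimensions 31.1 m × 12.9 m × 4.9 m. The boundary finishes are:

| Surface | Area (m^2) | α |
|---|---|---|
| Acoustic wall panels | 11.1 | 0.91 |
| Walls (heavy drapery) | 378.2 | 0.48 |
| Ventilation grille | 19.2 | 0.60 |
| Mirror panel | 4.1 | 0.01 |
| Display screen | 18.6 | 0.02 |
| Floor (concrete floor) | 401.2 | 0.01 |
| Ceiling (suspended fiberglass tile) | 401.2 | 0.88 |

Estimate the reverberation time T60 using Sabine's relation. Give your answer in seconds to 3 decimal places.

0.565 sec

Summing Sᵢαᵢ: 10.101 + 181.536 + 11.520 + 0.041 + 0.372 + 4.012 + 353.056 → A = 560.638 sabins.
Volume V = 31.1 × 12.9 × 4.9 = 1965.831 m³.
T = 0.161 V/A = 0.161·1965.831/560.638 = 0.565 s.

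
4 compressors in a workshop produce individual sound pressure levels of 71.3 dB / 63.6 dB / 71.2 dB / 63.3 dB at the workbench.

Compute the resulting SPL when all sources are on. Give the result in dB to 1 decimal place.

74.9 dB

Converting to relative power and adding: 10^(71.3/10) + 10^(63.6/10) + 10^(71.2/10) + 10^(63.3/10) = 3.11e+07.
Back to dB: 10·log₁₀ Σ = 74.9 dB.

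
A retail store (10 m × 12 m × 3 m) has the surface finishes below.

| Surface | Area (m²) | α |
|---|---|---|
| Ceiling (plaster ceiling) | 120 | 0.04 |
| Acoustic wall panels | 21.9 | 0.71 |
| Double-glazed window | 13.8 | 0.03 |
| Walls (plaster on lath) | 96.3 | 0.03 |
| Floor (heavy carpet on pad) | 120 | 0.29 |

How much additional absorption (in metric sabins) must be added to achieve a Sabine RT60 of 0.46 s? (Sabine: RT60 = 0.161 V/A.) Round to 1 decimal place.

Equivalent absorption area: A₁ = 120*0.04 + 21.9*0.71 + 13.8*0.03 + 96.3*0.03 + 120*0.29 = 58.452 m².
Target A₂ = 0.161·360/0.46 = 126.000 sabins (V = 360 m³).
Additional absorption ΔA = 126.000 − 58.452 = 67.5 sabins.

67.5 sabins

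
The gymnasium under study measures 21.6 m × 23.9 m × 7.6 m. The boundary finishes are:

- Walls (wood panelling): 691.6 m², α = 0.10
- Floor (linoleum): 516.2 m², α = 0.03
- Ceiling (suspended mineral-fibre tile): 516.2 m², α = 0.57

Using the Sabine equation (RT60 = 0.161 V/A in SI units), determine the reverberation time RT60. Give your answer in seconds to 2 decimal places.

Equivalent absorption area: A = 691.6·0.10 + 516.2·0.03 + 516.2·0.57 = 378.880 m².
Volume V = 21.6 × 23.9 × 7.6 = 3923.424 m³.
RT60 = 0.161 · V / A = 0.161 × 3923.424 / 378.880 = 1.67 s.

1.67 sec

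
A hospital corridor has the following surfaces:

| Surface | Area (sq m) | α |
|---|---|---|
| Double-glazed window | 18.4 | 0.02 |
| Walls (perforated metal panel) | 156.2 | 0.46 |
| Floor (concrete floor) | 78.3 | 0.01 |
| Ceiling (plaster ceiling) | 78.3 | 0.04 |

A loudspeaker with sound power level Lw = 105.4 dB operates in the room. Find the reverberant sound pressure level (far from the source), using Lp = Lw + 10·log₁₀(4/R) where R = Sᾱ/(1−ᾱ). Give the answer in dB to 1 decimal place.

91.5 dB

A = 76.135 sabins; S = 331.2 sq m.
ᾱ = 0.2299, so room constant R = A/(1−ᾱ) = 98.864 sq m.
Lp = Lw + 10 log₁₀(4/R) = 105.4 -13.93 = 91.5 dB.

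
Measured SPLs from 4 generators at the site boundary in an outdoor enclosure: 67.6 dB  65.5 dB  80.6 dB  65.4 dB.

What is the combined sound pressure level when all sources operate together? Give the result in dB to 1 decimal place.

Converting to relative power and adding: 10^(67.6/10) + 10^(65.5/10) + 10^(80.6/10) + 10^(65.4/10) = 1.276e+08.
Combined level = 10 log₁₀(1.276e+08) = 81.1 dB.

81.1 dB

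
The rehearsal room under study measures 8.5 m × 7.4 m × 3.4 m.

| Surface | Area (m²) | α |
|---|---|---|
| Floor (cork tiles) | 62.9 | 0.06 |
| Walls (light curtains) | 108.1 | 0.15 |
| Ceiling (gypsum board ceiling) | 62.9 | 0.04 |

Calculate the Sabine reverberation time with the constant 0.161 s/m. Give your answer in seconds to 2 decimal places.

Total absorption A = 62.9×0.06 + 108.1×0.15 + 62.9×0.04
  = 3.774 + 16.215 + 2.516 = 22.505 m² sabins.
V = 8.5·7.4·3.4 = 213.86 m³.
RT60 = 0.161 · V / A = 0.161 × 213.86 / 22.505 = 1.53 s.

1.53 s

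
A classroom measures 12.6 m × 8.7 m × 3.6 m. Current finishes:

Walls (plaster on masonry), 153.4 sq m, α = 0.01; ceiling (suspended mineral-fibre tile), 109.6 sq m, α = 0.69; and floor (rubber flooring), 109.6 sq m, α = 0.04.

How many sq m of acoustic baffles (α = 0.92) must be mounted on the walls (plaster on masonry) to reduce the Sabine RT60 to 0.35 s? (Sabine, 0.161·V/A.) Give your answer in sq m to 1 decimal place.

Summing Sᵢαᵢ: 1.534 + 75.624 + 4.384 → A₁ = 81.542 sabins.
Required A₂ = 0.161·394.632/0.35 = 181.531 sabins.
Absorption to add: 181.531 − 81.542 = 99.989 sabins.
Net gain per sq m: Δα = 0.92 − 0.01 = 0.91.
Panel area = 99.989 / 0.91 = 109.9 sq m.

109.9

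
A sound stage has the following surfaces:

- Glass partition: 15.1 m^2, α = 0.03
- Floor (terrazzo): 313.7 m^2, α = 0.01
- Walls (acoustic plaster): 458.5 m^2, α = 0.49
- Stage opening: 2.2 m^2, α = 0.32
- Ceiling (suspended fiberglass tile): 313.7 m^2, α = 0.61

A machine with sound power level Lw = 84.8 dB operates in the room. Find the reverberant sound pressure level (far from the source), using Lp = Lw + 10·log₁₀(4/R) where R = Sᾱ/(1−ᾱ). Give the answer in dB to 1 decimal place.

Σ(Sᵢαᵢ) = 15.1×0.03 + 313.7×0.01 + 458.5×0.49 + 2.2×0.32 + 313.7×0.61 = 420.316; total area S = 1103.2 m^2.
ᾱ = 420.316/1103.2 = 0.3810; R = Sᾱ/(1−ᾱ) = 420.316/(1−0.3810) = 679.024 m^2.
Lp = 84.8 + 10·log₁₀(4/679.024) = 84.8 + (-22.30) = 62.5 dB.

62.5 dB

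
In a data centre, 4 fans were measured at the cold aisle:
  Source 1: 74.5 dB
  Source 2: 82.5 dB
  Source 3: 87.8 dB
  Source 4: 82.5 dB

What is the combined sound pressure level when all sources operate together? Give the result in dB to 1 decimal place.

89.9 dB

Sum in the linear (power) domain: Σ 10^(Lᵢ/10) = 10^(74.5/10) + 10^(82.5/10) + 10^(87.8/10) + 10^(82.5/10) = 9.864e+08.
Back to dB: 10·log₁₀ Σ = 89.9 dB.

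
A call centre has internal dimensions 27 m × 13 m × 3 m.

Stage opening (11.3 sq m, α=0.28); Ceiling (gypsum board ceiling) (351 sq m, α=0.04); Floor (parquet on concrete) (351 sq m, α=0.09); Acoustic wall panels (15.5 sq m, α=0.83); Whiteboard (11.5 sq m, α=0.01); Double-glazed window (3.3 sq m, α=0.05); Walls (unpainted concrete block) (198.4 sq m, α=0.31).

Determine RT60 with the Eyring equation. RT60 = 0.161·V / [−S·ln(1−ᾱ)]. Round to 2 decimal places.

1.28 sec

S = Σ Sᵢ = 942.0 sq m.
Σ(Sᵢαᵢ) = 11.3·0.28 + 351·0.04 + 351·0.09 + 15.5·0.83 + 11.5·0.01 + 3.3·0.05 + 198.4·0.31 = 123.443.
Mean coefficient ᾱ = A/S = 0.1310.
−S·ln(1−ᾱ) = −942.0 × ln(1 − 0.1310) = 132.268.
V = 27 × 13 × 3 = 1053 m³.
T = 0.161·V/[−S·ln(1−ᾱ)] = 0.161·1053/132.268 = 1.28 s.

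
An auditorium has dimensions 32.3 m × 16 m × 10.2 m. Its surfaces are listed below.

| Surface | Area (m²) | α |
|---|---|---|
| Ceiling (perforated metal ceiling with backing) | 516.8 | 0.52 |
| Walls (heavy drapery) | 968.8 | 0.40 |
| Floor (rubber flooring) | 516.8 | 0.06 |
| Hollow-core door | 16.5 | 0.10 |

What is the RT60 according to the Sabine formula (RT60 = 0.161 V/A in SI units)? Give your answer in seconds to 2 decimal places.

1.23 sec

Equivalent absorption area: A = 516.8*0.52 + 968.8*0.40 + 516.8*0.06 + 16.5*0.10 = 688.914 m².
Room volume: 5271.36 m³.
Sabine: RT60 = 0.161 × 5271.36 / 688.914 = 1.23 s.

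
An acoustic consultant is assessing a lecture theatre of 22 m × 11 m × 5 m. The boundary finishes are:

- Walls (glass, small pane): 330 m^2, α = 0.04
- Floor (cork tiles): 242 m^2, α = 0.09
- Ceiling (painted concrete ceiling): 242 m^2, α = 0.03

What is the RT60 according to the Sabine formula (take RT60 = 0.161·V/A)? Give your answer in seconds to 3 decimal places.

4.612 s

Summing Sᵢαᵢ: 13.200 + 21.780 + 7.260 → A = 42.240 sabins.
V = 22·11·5 = 1210 m³.
RT60 = 0.161 · V / A = 0.161 × 1210 / 42.240 = 4.612 s.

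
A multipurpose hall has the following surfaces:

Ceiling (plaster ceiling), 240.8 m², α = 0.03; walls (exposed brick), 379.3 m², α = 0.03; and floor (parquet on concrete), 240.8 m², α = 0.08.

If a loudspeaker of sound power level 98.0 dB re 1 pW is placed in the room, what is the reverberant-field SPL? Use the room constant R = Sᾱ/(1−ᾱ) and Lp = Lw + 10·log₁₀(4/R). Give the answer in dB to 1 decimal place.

88.0 dB

Σ(Sᵢαᵢ) = 240.8·0.03 + 379.3·0.03 + 240.8·0.08 = 37.867; total area S = 860.9 m².
ᾱ = 37.867/860.9 = 0.0440; R = Sᾱ/(1−ᾱ) = 37.867/(1−0.0440) = 39.610 m².
Lp = Lw + 10 log₁₀(4/R) = 98.0 -9.96 = 88.0 dB.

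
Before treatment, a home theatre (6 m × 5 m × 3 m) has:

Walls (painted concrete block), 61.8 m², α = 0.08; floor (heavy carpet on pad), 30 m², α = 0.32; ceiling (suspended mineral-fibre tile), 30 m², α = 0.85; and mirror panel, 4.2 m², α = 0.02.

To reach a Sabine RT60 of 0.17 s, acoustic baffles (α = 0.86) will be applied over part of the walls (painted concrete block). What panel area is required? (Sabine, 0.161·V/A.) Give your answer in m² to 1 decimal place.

Summing Sᵢαᵢ: 4.944 + 9.600 + 25.500 + 0.084 → A₁ = 40.128 sabins.
V = 90 m³. Target absorption A₂ = 0.161 × 90 / 0.17 = 85.235 sabins.
Absorption to add: 85.235 − 40.128 = 45.107 sabins.
Net gain per m²: Δα = 0.86 − 0.08 = 0.78.
Panel area = 45.107 / 0.78 = 57.8 m².

57.8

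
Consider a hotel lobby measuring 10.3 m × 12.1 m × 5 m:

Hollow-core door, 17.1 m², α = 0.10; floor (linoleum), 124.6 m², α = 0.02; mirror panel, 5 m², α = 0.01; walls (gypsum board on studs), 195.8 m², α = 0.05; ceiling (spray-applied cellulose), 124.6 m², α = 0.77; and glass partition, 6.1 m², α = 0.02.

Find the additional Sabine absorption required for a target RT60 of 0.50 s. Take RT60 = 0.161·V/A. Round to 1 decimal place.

A₁ = Σ Sᵢαᵢ = 17.1·0.10 + 124.6·0.02 + 5·0.01 + 195.8·0.05 + 124.6·0.77 + 6.1·0.02 = 110.106 sabins.
For T = 0.50 s, need A₂ = 0.161·V/T = 0.161·623.15/0.50 = 200.654 sabins.
Additional absorption ΔA = 200.654 − 110.106 = 90.5 sabins.

90.5 sabins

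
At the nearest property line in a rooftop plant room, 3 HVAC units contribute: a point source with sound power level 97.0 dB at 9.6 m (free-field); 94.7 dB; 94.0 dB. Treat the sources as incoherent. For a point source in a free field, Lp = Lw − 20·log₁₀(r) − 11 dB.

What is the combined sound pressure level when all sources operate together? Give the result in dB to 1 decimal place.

97.4 dB

Source at 9.6 m: Lp = 97.0 − 20·log₁₀(9.6) − 11 = 66.4 dB.
Converting to relative power and adding: 10^(66.4/10) + 10^(94.7/10) + 10^(94.0/10) = 5.467e+09.
Combined level = 10 log₁₀(5.467e+09) = 97.4 dB.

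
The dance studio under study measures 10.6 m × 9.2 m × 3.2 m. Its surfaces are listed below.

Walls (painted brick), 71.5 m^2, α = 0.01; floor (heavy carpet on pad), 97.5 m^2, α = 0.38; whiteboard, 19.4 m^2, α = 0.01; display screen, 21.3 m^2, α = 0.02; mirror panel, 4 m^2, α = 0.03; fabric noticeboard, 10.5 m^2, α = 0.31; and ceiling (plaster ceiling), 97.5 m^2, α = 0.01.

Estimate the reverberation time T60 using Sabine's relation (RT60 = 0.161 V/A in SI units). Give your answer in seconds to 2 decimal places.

1.18 sec

Total absorption A = 71.5·0.01 + 97.5·0.38 + 19.4·0.01 + 21.3·0.02 + 4·0.03 + 10.5·0.31 + 97.5·0.01
  = 0.715 + 37.050 + 0.194 + 0.426 + 0.120 + 3.255 + 0.975 = 42.735 m^2 sabins.
Volume V = 10.6 × 9.2 × 3.2 = 312.064 m³.
RT60 = 0.161 · V / A = 0.161 × 312.064 / 42.735 = 1.18 s.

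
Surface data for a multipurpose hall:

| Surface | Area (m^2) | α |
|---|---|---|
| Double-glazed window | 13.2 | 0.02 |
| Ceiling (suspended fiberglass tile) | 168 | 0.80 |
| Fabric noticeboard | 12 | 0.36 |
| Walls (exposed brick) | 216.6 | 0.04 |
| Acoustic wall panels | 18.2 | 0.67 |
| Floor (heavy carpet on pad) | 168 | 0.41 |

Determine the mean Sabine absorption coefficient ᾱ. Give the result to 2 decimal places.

0.38

S = Σ Sᵢ = 13.2 + 168 + 12 + 216.6 + 18.2 + 168 = 596.0 m^2.
Σ(Sᵢαᵢ) = 13.2*0.02 + 168*0.80 + 12*0.36 + 216.6*0.04 + 18.2*0.67 + 168*0.41 = 228.722.
ᾱ = A/S = 0.38.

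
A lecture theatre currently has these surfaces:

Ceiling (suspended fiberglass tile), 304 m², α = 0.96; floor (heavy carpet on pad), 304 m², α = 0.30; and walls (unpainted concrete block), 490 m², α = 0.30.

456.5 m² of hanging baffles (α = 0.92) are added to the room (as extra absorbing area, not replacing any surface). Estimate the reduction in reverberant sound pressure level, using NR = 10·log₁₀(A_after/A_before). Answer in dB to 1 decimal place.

2.5 dB

Equivalent absorption area: A_before = 304·0.96 + 304·0.30 + 490·0.30 = 530.040 m².
Treatment contributes 456.5·0.92 = 419.980 sabins.
New total A_after = 950.020 sabins.
Reduction = 10 log₁₀(A_after/A_before) = 10 log₁₀(1.7924) = 2.5 dB.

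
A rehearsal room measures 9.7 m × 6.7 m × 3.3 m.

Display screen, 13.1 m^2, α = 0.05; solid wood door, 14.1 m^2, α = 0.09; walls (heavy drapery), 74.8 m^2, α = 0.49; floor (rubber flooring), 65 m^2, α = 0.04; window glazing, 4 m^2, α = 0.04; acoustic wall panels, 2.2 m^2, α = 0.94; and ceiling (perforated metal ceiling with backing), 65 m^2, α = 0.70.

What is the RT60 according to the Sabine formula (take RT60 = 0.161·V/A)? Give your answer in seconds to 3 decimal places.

0.388 sec

A = Σ Sᵢαᵢ = 13.1*0.05 + 14.1*0.09 + 74.8*0.49 + 65*0.04 + 4*0.04 + 2.2*0.94 + 65*0.70 = 88.904 sabins.
V = 9.7·6.7·3.3 = 214.467 m³.
T = 0.161 V/A = 0.161·214.467/88.904 = 0.388 s.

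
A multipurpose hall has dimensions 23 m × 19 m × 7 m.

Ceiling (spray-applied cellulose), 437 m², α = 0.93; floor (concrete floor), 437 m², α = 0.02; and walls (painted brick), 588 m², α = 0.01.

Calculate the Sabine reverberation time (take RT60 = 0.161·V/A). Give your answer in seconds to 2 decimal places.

1.17 sec

Summing Sᵢαᵢ: 406.410 + 8.740 + 5.880 → A = 421.030 sabins.
V = 23·19·7 = 3059 m³.
Sabine: RT60 = 0.161 × 3059 / 421.030 = 1.17 s.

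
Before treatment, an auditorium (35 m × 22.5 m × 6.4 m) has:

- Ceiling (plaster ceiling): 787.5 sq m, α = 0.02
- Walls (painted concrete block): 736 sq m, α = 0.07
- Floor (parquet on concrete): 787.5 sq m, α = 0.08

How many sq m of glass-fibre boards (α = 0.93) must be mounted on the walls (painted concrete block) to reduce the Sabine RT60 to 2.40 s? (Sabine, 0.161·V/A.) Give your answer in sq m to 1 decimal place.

241.7

A₁ = Σ Sᵢαᵢ = 787.5·0.02 + 736·0.07 + 787.5·0.08 = 130.270 sabins.
V = 5040 m³. Target absorption A₂ = 0.161 × 5040 / 2.40 = 338.100 sabins.
Absorption to add: 338.100 − 130.270 = 207.830 sabins.
Each sq m of panel replacing the walls (painted concrete block) adds (0.93 − 0.07) = 0.86 sabins.
Area = ΔA/Δα = 207.830/0.86 = 241.7 sq m.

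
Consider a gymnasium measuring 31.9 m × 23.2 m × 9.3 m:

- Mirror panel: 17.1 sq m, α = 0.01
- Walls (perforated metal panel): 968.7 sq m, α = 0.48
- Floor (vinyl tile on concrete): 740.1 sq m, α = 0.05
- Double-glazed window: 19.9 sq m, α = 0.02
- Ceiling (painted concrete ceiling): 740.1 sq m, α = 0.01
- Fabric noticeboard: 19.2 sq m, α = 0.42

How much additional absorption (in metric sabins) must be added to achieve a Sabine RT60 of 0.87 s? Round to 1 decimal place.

755.7 sabins

Equivalent absorption area: A₁ = 17.1·0.01 + 968.7·0.48 + 740.1·0.05 + 19.9·0.02 + 740.1·0.01 + 19.2·0.42 = 518.015 sq m.
Target A₂ = 0.161·6882.744/0.87 = 1273.703 sabins (V = 6882.744 m³).
Additional absorption ΔA = 1273.703 − 518.015 = 755.7 sabins.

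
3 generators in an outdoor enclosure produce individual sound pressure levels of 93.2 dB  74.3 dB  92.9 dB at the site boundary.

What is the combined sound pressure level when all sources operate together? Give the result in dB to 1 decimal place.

Σ 10^(Lᵢ/10) = 4.066e+09.
L_total = 10·log₁₀(4.066e+09) = 96.1 dB.

96.1 dB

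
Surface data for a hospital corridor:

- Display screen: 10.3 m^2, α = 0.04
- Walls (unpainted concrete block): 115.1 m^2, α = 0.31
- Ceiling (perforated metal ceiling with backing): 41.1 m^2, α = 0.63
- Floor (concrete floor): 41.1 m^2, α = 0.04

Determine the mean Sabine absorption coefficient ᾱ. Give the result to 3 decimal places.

0.307

S = Σ Sᵢ = 10.3 + 115.1 + 41.1 + 41.1 = 207.6 m^2.
A = 10.3*0.04 + 115.1*0.31 + 41.1*0.63 + 41.1*0.04 = 63.630 sabins.
ᾱ = A/S = 0.307.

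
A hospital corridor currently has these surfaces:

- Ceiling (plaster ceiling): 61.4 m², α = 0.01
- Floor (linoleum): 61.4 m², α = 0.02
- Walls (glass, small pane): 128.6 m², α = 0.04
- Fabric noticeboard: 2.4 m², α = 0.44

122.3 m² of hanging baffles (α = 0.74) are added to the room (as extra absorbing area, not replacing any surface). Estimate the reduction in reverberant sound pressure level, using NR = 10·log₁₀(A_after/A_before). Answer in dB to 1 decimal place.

10.9 dB

Summing Sᵢαᵢ: 0.614 + 1.228 + 5.144 + 1.056 → A_before = 8.042 sabins.
Treatment contributes 122.3·0.74 = 90.502 sabins.
New total A_after = 98.544 sabins.
Reduction = 10 log₁₀(A_after/A_before) = 10 log₁₀(12.2537) = 10.9 dB.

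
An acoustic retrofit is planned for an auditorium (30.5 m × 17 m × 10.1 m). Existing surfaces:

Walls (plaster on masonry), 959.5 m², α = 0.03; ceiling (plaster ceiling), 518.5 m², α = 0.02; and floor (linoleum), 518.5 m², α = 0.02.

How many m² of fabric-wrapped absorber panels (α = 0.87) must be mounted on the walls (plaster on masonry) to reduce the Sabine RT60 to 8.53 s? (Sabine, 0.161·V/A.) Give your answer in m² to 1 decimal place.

Equivalent absorption area: A₁ = 959.5×0.03 + 518.5×0.02 + 518.5×0.02 = 49.525 m².
Required A₂ = 0.161·5236.85/8.53 = 98.843 sabins.
Absorption to add: 98.843 − 49.525 = 49.318 sabins.
Net gain per m²: Δα = 0.87 − 0.03 = 0.84.
Panel area = 49.318 / 0.84 = 58.7 m².

58.7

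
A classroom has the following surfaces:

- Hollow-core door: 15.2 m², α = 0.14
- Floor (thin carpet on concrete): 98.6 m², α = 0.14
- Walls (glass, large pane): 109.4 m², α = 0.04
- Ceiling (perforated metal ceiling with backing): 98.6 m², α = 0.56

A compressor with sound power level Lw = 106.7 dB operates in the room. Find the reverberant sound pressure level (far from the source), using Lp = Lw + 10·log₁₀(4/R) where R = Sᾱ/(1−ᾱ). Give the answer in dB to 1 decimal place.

Σ(Sᵢαᵢ) = 15.2·0.14 + 98.6·0.14 + 109.4·0.04 + 98.6·0.56 = 75.524; total area S = 321.8 m².
ᾱ = 0.2347, so room constant R = A/(1−ᾱ) = 98.685 m².
Lp = Lw + 10 log₁₀(4/R) = 106.7 -13.92 = 92.8 dB.

92.8 dB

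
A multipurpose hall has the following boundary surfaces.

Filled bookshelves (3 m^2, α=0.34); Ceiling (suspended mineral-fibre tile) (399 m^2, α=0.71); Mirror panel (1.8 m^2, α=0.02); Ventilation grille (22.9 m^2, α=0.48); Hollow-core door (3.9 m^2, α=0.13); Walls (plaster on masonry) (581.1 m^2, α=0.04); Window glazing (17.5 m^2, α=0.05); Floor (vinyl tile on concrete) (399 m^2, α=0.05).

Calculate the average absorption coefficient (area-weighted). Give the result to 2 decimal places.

0.24

Total surface area S = 1428.2 m^2.
Weighted sum Σ Sα = 339.914.
ᾱ = 339.914 / 1428.2 = 0.24.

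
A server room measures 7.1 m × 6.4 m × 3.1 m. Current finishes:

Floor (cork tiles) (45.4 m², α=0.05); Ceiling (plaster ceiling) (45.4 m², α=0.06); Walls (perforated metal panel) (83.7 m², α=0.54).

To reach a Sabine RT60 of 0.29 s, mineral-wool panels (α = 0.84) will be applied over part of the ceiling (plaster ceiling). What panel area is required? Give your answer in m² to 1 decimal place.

Summing Sᵢαᵢ: 2.270 + 2.724 + 45.198 → A₁ = 50.192 sabins.
Required A₂ = 0.161·140.864/0.29 = 78.204 sabins.
ΔA needed = 78.204 − 50.192 = 28.012 sabins.
Net gain per m²: Δα = 0.84 − 0.06 = 0.78.
Panel area = 28.012 / 0.78 = 35.9 m².

35.9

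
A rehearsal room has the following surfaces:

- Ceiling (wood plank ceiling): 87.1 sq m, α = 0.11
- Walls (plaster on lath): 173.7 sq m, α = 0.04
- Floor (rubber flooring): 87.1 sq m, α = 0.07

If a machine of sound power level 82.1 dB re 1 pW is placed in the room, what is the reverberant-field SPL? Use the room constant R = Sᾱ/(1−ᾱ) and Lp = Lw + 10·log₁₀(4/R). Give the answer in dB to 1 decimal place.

74.3 dB

A = 22.626 sabins; S = 347.9 sq m.
ᾱ = 22.626/347.9 = 0.0650; R = Sᾱ/(1−ᾱ) = 22.626/(1−0.0650) = 24.199 sq m.
Lp = Lw + 10 log₁₀(4/R) = 82.1 -7.82 = 74.3 dB.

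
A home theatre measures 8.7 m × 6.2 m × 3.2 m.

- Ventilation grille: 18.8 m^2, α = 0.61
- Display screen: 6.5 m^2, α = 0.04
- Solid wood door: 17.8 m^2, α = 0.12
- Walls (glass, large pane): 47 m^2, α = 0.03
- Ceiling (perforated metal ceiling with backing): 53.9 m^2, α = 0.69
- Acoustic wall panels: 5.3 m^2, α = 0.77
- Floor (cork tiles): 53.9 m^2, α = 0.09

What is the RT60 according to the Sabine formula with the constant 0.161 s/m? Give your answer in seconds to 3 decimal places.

Equivalent absorption area: A = 18.8*0.61 + 6.5*0.04 + 17.8*0.12 + 47*0.03 + 53.9*0.69 + 5.3*0.77 + 53.9*0.09 = 61.397 m^2.
Volume V = 8.7 × 6.2 × 3.2 = 172.608 m³.
T = 0.161 V/A = 0.161·172.608/61.397 = 0.453 s.

0.453 s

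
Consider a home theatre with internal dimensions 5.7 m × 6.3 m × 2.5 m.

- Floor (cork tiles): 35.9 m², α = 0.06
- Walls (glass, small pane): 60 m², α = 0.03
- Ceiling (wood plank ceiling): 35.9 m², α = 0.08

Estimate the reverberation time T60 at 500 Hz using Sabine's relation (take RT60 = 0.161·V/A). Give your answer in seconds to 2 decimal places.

2.12 seconds

A = Σ Sᵢαᵢ = 35.9×0.06 + 60×0.03 + 35.9×0.08 = 6.826 sabins.
Room volume: 89.775 m³.
Sabine: RT60 = 0.161 × 89.775 / 6.826 = 2.12 s.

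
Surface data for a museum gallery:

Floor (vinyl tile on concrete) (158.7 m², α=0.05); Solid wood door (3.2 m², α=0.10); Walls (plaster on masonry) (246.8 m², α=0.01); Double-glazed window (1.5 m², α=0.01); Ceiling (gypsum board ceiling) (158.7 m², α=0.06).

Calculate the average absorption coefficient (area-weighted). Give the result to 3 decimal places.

0.036

S = Σ Sᵢ = 158.7 + 3.2 + 246.8 + 1.5 + 158.7 = 568.9 m².
A = 158.7×0.05 + 3.2×0.10 + 246.8×0.01 + 1.5×0.01 + 158.7×0.06 = 20.260 sabins.
ᾱ = 20.260 / 568.9 = 0.036.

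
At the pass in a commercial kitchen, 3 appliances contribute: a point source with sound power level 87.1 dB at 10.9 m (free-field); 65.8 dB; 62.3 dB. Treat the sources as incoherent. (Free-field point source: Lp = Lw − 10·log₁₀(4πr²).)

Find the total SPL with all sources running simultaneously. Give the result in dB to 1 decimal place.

67.7 dB

Source at 10.9 m: Lp = 87.1 − 10·log₁₀(4π·10.9²) = 87.1 − 10·log₁₀(1493.010) = 55.4 dB.
Converting to relative power and adding: 10^(55.4/10) + 10^(65.8/10) + 10^(62.3/10) = 5.847e+06.
Combined level = 10 log₁₀(5.847e+06) = 67.7 dB.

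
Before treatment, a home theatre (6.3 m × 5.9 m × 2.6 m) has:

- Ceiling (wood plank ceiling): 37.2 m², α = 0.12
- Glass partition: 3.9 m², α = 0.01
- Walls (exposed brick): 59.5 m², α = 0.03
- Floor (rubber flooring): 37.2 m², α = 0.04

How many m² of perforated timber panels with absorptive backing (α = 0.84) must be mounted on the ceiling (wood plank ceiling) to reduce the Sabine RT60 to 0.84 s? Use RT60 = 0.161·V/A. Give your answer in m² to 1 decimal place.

14.9

Equivalent absorption area: A₁ = 37.2*0.12 + 3.9*0.01 + 59.5*0.03 + 37.2*0.04 = 7.776 m².
Required A₂ = 0.161·96.642/0.84 = 18.523 sabins.
Absorption to add: 18.523 − 7.776 = 10.747 sabins.
Each m² of panel replacing the ceiling (wood plank ceiling) adds (0.84 − 0.12) = 0.72 sabins.
Panel area = 10.747 / 0.72 = 14.9 m².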